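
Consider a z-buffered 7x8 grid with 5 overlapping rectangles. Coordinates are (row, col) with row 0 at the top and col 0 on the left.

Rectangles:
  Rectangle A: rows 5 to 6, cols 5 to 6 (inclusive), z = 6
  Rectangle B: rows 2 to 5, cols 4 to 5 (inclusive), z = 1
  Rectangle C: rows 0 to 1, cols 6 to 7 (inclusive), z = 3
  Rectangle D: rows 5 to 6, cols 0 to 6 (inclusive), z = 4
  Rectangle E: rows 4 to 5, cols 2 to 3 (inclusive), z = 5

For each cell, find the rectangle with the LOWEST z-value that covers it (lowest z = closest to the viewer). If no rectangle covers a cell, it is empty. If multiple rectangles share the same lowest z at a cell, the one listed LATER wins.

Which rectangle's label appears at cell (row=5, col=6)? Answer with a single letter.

Answer: D

Derivation:
Check cell (5,6):
  A: rows 5-6 cols 5-6 z=6 -> covers; best now A (z=6)
  B: rows 2-5 cols 4-5 -> outside (col miss)
  C: rows 0-1 cols 6-7 -> outside (row miss)
  D: rows 5-6 cols 0-6 z=4 -> covers; best now D (z=4)
  E: rows 4-5 cols 2-3 -> outside (col miss)
Winner: D at z=4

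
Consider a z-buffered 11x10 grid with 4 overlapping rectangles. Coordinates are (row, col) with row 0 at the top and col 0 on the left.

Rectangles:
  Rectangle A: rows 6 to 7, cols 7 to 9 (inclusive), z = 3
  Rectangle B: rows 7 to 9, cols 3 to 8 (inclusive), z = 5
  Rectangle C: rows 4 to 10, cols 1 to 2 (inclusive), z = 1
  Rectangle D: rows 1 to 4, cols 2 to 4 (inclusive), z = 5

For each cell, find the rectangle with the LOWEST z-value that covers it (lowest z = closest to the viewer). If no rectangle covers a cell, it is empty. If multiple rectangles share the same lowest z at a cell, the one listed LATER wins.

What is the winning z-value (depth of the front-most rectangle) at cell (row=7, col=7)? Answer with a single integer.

Answer: 3

Derivation:
Check cell (7,7):
  A: rows 6-7 cols 7-9 z=3 -> covers; best now A (z=3)
  B: rows 7-9 cols 3-8 z=5 -> covers; best now A (z=3)
  C: rows 4-10 cols 1-2 -> outside (col miss)
  D: rows 1-4 cols 2-4 -> outside (row miss)
Winner: A at z=3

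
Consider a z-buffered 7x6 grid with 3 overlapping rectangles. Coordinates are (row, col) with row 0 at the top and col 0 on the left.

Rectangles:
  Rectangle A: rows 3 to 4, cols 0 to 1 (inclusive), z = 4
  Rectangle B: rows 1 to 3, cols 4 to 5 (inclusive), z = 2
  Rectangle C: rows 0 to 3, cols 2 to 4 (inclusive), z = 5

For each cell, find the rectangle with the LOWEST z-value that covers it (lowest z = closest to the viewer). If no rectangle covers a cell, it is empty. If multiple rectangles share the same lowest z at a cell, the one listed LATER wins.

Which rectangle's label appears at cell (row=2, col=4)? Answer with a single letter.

Answer: B

Derivation:
Check cell (2,4):
  A: rows 3-4 cols 0-1 -> outside (row miss)
  B: rows 1-3 cols 4-5 z=2 -> covers; best now B (z=2)
  C: rows 0-3 cols 2-4 z=5 -> covers; best now B (z=2)
Winner: B at z=2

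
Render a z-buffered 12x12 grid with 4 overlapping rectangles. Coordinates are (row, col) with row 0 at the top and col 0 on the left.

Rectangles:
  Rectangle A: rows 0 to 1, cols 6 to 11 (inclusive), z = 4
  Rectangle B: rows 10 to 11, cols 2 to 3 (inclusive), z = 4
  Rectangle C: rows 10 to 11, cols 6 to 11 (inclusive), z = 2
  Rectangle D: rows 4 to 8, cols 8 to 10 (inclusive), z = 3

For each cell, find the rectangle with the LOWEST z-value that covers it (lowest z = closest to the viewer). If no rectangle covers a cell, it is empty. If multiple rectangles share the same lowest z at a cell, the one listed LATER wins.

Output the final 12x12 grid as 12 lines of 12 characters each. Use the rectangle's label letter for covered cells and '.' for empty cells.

......AAAAAA
......AAAAAA
............
............
........DDD.
........DDD.
........DDD.
........DDD.
........DDD.
............
..BB..CCCCCC
..BB..CCCCCC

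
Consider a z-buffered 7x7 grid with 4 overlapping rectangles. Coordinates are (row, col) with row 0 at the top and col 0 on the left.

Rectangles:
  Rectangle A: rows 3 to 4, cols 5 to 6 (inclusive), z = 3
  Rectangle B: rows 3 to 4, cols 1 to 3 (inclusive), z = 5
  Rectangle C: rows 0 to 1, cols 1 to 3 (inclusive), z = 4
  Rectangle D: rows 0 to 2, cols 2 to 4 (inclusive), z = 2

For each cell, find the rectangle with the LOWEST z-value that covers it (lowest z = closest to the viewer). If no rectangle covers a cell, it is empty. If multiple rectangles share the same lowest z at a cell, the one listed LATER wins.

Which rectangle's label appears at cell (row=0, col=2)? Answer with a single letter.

Check cell (0,2):
  A: rows 3-4 cols 5-6 -> outside (row miss)
  B: rows 3-4 cols 1-3 -> outside (row miss)
  C: rows 0-1 cols 1-3 z=4 -> covers; best now C (z=4)
  D: rows 0-2 cols 2-4 z=2 -> covers; best now D (z=2)
Winner: D at z=2

Answer: D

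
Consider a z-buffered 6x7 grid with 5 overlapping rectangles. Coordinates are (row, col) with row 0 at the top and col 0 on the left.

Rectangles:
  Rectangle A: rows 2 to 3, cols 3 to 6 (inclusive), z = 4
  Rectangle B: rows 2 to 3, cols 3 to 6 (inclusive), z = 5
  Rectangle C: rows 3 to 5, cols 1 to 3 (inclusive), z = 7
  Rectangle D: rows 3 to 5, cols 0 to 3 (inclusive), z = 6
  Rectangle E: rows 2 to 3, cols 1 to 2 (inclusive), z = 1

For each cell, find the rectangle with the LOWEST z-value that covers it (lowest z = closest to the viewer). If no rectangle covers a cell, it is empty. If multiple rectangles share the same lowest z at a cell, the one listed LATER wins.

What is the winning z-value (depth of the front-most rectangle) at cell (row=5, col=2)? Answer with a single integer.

Check cell (5,2):
  A: rows 2-3 cols 3-6 -> outside (row miss)
  B: rows 2-3 cols 3-6 -> outside (row miss)
  C: rows 3-5 cols 1-3 z=7 -> covers; best now C (z=7)
  D: rows 3-5 cols 0-3 z=6 -> covers; best now D (z=6)
  E: rows 2-3 cols 1-2 -> outside (row miss)
Winner: D at z=6

Answer: 6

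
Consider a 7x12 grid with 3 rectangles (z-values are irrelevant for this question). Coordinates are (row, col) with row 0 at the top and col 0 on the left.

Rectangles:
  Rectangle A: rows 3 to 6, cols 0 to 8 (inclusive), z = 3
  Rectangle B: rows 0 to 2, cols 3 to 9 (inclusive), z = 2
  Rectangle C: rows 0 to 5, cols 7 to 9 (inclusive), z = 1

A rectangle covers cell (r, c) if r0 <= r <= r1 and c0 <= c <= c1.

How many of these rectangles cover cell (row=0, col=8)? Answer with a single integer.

Answer: 2

Derivation:
Check cell (0,8):
  A: rows 3-6 cols 0-8 -> outside (row miss)
  B: rows 0-2 cols 3-9 -> covers
  C: rows 0-5 cols 7-9 -> covers
Count covering = 2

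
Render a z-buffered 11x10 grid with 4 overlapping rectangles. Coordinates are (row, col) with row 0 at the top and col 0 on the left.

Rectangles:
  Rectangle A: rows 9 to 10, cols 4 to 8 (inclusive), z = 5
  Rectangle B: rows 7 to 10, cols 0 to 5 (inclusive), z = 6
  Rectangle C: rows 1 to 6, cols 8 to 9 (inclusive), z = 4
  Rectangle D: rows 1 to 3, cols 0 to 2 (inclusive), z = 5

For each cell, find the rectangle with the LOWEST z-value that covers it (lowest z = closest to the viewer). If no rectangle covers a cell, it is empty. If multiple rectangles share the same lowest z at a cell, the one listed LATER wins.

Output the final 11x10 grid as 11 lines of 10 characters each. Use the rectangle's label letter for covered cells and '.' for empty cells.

..........
DDD.....CC
DDD.....CC
DDD.....CC
........CC
........CC
........CC
BBBBBB....
BBBBBB....
BBBBAAAAA.
BBBBAAAAA.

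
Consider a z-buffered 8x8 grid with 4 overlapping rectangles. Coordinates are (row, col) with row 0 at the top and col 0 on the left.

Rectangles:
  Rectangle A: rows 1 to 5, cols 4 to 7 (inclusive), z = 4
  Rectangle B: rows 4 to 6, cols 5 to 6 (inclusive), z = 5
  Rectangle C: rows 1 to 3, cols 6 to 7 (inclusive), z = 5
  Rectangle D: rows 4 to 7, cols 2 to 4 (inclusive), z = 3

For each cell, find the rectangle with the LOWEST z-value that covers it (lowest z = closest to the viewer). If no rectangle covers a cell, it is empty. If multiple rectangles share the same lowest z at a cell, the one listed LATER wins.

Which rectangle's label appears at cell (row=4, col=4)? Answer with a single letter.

Answer: D

Derivation:
Check cell (4,4):
  A: rows 1-5 cols 4-7 z=4 -> covers; best now A (z=4)
  B: rows 4-6 cols 5-6 -> outside (col miss)
  C: rows 1-3 cols 6-7 -> outside (row miss)
  D: rows 4-7 cols 2-4 z=3 -> covers; best now D (z=3)
Winner: D at z=3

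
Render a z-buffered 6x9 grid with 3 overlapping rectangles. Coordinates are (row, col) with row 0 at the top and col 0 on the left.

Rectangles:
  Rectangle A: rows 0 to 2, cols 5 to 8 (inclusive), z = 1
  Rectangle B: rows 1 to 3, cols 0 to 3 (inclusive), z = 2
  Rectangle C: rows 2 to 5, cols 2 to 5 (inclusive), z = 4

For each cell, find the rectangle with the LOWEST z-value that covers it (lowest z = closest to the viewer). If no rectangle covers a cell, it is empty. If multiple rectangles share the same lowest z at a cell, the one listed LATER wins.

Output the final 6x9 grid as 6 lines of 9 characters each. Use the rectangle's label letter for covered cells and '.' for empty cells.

.....AAAA
BBBB.AAAA
BBBBCAAAA
BBBBCC...
..CCCC...
..CCCC...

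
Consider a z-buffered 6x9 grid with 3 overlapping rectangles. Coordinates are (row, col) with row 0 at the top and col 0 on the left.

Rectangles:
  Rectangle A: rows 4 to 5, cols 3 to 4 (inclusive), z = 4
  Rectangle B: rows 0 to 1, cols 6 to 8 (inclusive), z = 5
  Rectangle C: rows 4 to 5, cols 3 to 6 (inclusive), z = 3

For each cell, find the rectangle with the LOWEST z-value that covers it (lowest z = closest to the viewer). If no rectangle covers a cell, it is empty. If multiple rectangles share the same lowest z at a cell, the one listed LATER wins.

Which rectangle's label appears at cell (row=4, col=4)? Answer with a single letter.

Answer: C

Derivation:
Check cell (4,4):
  A: rows 4-5 cols 3-4 z=4 -> covers; best now A (z=4)
  B: rows 0-1 cols 6-8 -> outside (row miss)
  C: rows 4-5 cols 3-6 z=3 -> covers; best now C (z=3)
Winner: C at z=3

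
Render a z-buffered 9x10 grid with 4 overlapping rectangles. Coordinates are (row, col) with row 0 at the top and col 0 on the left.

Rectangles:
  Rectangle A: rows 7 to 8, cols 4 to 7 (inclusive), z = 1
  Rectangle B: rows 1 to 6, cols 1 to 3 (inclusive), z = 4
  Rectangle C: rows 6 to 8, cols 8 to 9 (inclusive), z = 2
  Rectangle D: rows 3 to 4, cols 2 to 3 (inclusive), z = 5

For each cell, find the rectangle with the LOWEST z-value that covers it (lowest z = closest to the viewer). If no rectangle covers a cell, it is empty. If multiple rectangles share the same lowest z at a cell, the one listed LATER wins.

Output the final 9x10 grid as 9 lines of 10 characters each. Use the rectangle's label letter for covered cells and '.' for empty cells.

..........
.BBB......
.BBB......
.BBB......
.BBB......
.BBB......
.BBB....CC
....AAAACC
....AAAACC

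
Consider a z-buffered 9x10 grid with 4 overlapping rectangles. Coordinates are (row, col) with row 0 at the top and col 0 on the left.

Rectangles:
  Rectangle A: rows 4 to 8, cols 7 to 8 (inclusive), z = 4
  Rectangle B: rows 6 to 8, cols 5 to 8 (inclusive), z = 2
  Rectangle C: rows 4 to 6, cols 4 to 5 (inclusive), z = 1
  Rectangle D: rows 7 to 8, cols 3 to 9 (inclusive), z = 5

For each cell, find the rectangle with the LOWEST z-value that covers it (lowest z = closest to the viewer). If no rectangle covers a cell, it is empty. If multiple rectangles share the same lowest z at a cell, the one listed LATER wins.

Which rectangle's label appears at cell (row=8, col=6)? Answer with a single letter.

Answer: B

Derivation:
Check cell (8,6):
  A: rows 4-8 cols 7-8 -> outside (col miss)
  B: rows 6-8 cols 5-8 z=2 -> covers; best now B (z=2)
  C: rows 4-6 cols 4-5 -> outside (row miss)
  D: rows 7-8 cols 3-9 z=5 -> covers; best now B (z=2)
Winner: B at z=2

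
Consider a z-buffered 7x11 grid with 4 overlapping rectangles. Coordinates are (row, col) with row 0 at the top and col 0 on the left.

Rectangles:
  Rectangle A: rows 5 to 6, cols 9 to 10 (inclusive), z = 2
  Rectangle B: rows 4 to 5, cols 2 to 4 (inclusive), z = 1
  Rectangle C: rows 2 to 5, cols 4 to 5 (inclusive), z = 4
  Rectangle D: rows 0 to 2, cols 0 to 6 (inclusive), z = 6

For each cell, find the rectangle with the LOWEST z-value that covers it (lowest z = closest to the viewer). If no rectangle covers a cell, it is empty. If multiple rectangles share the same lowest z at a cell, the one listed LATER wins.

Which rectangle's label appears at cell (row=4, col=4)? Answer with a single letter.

Answer: B

Derivation:
Check cell (4,4):
  A: rows 5-6 cols 9-10 -> outside (row miss)
  B: rows 4-5 cols 2-4 z=1 -> covers; best now B (z=1)
  C: rows 2-5 cols 4-5 z=4 -> covers; best now B (z=1)
  D: rows 0-2 cols 0-6 -> outside (row miss)
Winner: B at z=1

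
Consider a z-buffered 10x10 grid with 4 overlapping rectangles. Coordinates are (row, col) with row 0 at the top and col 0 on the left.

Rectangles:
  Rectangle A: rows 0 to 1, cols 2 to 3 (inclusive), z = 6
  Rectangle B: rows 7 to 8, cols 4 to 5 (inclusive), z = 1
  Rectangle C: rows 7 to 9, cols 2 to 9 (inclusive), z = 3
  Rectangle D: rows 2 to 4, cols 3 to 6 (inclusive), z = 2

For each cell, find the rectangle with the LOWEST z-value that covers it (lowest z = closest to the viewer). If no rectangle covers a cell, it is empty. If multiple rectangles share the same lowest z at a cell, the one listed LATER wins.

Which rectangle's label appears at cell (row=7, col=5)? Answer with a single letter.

Answer: B

Derivation:
Check cell (7,5):
  A: rows 0-1 cols 2-3 -> outside (row miss)
  B: rows 7-8 cols 4-5 z=1 -> covers; best now B (z=1)
  C: rows 7-9 cols 2-9 z=3 -> covers; best now B (z=1)
  D: rows 2-4 cols 3-6 -> outside (row miss)
Winner: B at z=1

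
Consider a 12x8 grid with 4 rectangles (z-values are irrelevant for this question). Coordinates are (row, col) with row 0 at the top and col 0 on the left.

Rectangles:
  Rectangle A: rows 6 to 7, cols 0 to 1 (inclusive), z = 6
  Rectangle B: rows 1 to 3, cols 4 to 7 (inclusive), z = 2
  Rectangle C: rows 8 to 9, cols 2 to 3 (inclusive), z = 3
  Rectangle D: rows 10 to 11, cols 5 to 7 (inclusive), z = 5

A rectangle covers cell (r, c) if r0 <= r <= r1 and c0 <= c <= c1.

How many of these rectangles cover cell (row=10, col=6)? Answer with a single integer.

Check cell (10,6):
  A: rows 6-7 cols 0-1 -> outside (row miss)
  B: rows 1-3 cols 4-7 -> outside (row miss)
  C: rows 8-9 cols 2-3 -> outside (row miss)
  D: rows 10-11 cols 5-7 -> covers
Count covering = 1

Answer: 1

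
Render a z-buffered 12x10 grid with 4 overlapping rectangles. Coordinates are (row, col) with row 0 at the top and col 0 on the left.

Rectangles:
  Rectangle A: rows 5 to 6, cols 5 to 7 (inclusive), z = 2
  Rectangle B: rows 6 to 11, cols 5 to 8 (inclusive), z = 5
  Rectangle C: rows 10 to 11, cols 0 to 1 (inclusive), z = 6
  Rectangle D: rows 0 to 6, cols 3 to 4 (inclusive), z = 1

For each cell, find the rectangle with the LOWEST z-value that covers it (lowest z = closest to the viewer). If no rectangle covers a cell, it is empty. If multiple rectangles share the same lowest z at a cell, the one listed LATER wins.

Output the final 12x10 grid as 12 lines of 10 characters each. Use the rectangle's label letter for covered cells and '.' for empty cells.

...DD.....
...DD.....
...DD.....
...DD.....
...DD.....
...DDAAA..
...DDAAAB.
.....BBBB.
.....BBBB.
.....BBBB.
CC...BBBB.
CC...BBBB.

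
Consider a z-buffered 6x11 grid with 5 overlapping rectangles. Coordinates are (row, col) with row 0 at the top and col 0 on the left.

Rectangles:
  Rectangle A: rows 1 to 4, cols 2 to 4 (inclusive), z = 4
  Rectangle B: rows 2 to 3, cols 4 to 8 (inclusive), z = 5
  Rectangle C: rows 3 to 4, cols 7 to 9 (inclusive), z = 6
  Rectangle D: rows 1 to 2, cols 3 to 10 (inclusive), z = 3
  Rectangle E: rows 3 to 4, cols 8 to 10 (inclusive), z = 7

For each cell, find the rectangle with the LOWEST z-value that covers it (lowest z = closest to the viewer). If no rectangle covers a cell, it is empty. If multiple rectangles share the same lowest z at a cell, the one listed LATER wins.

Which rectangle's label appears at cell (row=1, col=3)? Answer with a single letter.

Answer: D

Derivation:
Check cell (1,3):
  A: rows 1-4 cols 2-4 z=4 -> covers; best now A (z=4)
  B: rows 2-3 cols 4-8 -> outside (row miss)
  C: rows 3-4 cols 7-9 -> outside (row miss)
  D: rows 1-2 cols 3-10 z=3 -> covers; best now D (z=3)
  E: rows 3-4 cols 8-10 -> outside (row miss)
Winner: D at z=3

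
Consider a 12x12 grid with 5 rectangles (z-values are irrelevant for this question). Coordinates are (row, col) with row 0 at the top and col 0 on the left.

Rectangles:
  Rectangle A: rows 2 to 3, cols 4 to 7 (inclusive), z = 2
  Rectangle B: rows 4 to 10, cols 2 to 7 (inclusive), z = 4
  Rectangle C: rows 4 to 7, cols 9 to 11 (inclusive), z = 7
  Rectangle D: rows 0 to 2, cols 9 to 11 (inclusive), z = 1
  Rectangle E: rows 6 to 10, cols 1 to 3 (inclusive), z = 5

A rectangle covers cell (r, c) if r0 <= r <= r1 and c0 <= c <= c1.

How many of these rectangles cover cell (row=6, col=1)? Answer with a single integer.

Check cell (6,1):
  A: rows 2-3 cols 4-7 -> outside (row miss)
  B: rows 4-10 cols 2-7 -> outside (col miss)
  C: rows 4-7 cols 9-11 -> outside (col miss)
  D: rows 0-2 cols 9-11 -> outside (row miss)
  E: rows 6-10 cols 1-3 -> covers
Count covering = 1

Answer: 1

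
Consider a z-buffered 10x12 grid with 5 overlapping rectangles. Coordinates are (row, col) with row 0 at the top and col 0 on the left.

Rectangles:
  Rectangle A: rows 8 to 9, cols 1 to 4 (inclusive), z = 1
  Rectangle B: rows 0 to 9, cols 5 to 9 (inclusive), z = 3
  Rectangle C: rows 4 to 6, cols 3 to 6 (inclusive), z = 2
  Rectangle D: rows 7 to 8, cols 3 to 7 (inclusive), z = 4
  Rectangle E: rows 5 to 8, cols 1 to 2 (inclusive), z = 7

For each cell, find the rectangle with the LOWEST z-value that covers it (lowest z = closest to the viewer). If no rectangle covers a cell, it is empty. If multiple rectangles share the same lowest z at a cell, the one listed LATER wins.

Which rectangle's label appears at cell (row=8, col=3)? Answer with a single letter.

Answer: A

Derivation:
Check cell (8,3):
  A: rows 8-9 cols 1-4 z=1 -> covers; best now A (z=1)
  B: rows 0-9 cols 5-9 -> outside (col miss)
  C: rows 4-6 cols 3-6 -> outside (row miss)
  D: rows 7-8 cols 3-7 z=4 -> covers; best now A (z=1)
  E: rows 5-8 cols 1-2 -> outside (col miss)
Winner: A at z=1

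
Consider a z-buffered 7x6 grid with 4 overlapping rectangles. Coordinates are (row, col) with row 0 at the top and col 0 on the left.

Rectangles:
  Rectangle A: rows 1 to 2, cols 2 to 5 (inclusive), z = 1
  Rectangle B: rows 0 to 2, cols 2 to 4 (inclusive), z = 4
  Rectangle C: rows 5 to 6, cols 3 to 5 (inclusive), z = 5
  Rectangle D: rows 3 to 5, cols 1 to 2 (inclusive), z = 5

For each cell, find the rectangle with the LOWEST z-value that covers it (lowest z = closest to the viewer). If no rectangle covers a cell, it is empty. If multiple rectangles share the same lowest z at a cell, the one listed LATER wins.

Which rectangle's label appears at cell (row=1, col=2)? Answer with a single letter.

Check cell (1,2):
  A: rows 1-2 cols 2-5 z=1 -> covers; best now A (z=1)
  B: rows 0-2 cols 2-4 z=4 -> covers; best now A (z=1)
  C: rows 5-6 cols 3-5 -> outside (row miss)
  D: rows 3-5 cols 1-2 -> outside (row miss)
Winner: A at z=1

Answer: A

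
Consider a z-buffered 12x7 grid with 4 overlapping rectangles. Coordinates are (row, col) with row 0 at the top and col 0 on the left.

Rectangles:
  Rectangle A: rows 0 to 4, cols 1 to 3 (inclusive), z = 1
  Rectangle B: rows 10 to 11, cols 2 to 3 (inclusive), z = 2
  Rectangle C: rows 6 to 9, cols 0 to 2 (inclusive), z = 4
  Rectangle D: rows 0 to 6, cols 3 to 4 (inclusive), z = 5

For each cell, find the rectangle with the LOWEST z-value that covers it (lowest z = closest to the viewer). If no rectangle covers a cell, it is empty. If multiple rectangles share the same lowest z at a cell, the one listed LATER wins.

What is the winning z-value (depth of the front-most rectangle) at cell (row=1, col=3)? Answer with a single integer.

Check cell (1,3):
  A: rows 0-4 cols 1-3 z=1 -> covers; best now A (z=1)
  B: rows 10-11 cols 2-3 -> outside (row miss)
  C: rows 6-9 cols 0-2 -> outside (row miss)
  D: rows 0-6 cols 3-4 z=5 -> covers; best now A (z=1)
Winner: A at z=1

Answer: 1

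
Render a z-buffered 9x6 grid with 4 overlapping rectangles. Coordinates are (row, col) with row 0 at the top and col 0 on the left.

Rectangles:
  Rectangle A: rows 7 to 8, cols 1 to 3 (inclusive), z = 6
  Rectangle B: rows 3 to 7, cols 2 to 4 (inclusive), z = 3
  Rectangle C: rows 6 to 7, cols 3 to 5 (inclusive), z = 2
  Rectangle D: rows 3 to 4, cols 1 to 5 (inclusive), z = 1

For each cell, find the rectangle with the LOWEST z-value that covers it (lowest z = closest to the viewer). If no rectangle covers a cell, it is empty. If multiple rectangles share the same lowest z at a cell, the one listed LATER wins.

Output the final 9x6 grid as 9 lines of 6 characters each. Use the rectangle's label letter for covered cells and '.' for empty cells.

......
......
......
.DDDDD
.DDDDD
..BBB.
..BCCC
.ABCCC
.AAA..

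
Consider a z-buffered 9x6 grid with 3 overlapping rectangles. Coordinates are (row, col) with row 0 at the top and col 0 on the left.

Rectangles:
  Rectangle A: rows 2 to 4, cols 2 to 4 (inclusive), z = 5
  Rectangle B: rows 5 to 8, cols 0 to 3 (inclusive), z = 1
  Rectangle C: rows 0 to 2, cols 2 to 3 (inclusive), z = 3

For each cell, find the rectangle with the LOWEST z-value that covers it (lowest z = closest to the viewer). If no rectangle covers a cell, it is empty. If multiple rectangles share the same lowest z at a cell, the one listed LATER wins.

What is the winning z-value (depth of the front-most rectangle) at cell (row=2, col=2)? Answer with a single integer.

Answer: 3

Derivation:
Check cell (2,2):
  A: rows 2-4 cols 2-4 z=5 -> covers; best now A (z=5)
  B: rows 5-8 cols 0-3 -> outside (row miss)
  C: rows 0-2 cols 2-3 z=3 -> covers; best now C (z=3)
Winner: C at z=3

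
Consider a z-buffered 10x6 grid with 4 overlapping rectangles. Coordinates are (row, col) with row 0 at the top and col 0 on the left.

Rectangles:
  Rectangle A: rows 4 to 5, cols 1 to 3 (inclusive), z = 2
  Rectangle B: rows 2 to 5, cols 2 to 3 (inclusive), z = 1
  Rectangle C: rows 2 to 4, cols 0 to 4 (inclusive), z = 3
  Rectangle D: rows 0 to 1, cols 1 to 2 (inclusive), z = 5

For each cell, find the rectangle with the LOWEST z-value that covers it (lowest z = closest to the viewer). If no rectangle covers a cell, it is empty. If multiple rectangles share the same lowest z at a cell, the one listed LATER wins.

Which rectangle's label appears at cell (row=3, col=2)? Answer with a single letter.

Check cell (3,2):
  A: rows 4-5 cols 1-3 -> outside (row miss)
  B: rows 2-5 cols 2-3 z=1 -> covers; best now B (z=1)
  C: rows 2-4 cols 0-4 z=3 -> covers; best now B (z=1)
  D: rows 0-1 cols 1-2 -> outside (row miss)
Winner: B at z=1

Answer: B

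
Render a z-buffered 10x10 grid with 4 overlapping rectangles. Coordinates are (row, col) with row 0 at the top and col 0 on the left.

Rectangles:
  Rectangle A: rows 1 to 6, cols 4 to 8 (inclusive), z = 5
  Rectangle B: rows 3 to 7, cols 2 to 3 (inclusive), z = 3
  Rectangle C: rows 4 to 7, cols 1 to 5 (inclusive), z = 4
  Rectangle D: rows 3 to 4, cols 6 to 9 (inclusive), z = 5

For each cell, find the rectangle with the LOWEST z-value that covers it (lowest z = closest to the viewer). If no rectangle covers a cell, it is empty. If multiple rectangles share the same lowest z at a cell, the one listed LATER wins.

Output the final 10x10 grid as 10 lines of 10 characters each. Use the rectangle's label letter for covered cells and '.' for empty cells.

..........
....AAAAA.
....AAAAA.
..BBAADDDD
.CBBCCDDDD
.CBBCCAAA.
.CBBCCAAA.
.CBBCC....
..........
..........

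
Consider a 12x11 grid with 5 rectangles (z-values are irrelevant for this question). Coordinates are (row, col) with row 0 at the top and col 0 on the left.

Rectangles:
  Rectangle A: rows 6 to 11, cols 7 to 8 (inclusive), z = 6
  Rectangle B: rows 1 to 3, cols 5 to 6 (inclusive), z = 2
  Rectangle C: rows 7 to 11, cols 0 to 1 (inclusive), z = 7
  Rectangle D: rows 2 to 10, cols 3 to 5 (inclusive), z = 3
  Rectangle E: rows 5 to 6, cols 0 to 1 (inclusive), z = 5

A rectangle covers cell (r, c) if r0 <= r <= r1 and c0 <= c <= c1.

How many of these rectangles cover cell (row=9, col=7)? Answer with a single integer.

Answer: 1

Derivation:
Check cell (9,7):
  A: rows 6-11 cols 7-8 -> covers
  B: rows 1-3 cols 5-6 -> outside (row miss)
  C: rows 7-11 cols 0-1 -> outside (col miss)
  D: rows 2-10 cols 3-5 -> outside (col miss)
  E: rows 5-6 cols 0-1 -> outside (row miss)
Count covering = 1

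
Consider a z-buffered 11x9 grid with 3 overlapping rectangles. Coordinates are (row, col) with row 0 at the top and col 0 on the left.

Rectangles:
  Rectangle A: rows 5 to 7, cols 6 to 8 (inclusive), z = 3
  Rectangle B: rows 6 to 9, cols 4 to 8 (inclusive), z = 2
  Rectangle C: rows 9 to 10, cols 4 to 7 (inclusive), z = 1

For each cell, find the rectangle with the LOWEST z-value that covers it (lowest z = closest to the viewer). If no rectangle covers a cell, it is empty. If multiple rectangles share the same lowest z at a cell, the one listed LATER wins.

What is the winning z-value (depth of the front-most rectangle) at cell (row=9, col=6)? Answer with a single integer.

Check cell (9,6):
  A: rows 5-7 cols 6-8 -> outside (row miss)
  B: rows 6-9 cols 4-8 z=2 -> covers; best now B (z=2)
  C: rows 9-10 cols 4-7 z=1 -> covers; best now C (z=1)
Winner: C at z=1

Answer: 1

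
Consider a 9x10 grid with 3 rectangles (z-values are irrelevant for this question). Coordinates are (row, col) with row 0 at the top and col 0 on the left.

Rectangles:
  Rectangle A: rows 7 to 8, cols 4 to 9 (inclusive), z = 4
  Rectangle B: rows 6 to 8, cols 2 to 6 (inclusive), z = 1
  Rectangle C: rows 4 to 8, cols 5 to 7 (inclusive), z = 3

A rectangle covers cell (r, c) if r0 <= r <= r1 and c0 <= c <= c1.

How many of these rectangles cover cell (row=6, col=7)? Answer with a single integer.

Answer: 1

Derivation:
Check cell (6,7):
  A: rows 7-8 cols 4-9 -> outside (row miss)
  B: rows 6-8 cols 2-6 -> outside (col miss)
  C: rows 4-8 cols 5-7 -> covers
Count covering = 1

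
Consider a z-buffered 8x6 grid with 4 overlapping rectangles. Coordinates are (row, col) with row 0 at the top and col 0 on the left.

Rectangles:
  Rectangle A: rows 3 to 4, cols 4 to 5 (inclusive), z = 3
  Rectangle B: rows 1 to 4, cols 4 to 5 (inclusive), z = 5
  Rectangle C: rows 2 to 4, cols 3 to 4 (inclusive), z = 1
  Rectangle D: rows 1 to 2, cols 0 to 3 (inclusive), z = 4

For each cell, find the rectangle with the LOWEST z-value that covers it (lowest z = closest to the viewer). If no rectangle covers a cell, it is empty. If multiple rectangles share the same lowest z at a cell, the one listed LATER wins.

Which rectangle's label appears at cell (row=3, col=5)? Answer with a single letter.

Check cell (3,5):
  A: rows 3-4 cols 4-5 z=3 -> covers; best now A (z=3)
  B: rows 1-4 cols 4-5 z=5 -> covers; best now A (z=3)
  C: rows 2-4 cols 3-4 -> outside (col miss)
  D: rows 1-2 cols 0-3 -> outside (row miss)
Winner: A at z=3

Answer: A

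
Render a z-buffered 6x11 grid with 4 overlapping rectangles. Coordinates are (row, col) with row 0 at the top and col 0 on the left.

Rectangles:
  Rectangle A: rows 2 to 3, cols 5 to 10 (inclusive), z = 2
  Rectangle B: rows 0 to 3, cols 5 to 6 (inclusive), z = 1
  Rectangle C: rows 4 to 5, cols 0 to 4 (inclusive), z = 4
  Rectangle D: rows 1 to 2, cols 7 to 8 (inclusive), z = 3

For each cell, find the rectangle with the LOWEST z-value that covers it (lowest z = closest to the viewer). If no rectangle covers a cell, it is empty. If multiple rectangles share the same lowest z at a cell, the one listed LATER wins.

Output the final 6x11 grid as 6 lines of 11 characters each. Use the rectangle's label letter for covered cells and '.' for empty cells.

.....BB....
.....BBDD..
.....BBAAAA
.....BBAAAA
CCCCC......
CCCCC......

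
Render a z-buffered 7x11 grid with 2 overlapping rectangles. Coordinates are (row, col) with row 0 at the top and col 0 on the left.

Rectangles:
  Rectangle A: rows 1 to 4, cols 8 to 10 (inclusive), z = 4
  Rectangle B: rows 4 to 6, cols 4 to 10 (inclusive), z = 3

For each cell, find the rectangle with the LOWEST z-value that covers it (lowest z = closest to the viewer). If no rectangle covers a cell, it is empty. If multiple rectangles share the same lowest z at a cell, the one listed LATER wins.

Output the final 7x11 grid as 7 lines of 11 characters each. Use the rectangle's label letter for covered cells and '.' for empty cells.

...........
........AAA
........AAA
........AAA
....BBBBBBB
....BBBBBBB
....BBBBBBB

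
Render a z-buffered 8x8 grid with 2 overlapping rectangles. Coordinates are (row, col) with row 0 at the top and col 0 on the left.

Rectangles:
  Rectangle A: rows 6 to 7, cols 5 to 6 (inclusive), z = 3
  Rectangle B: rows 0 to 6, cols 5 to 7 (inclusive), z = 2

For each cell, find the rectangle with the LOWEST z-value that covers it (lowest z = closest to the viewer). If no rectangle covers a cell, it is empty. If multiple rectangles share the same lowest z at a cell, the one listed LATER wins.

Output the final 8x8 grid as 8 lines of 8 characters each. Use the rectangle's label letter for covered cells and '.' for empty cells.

.....BBB
.....BBB
.....BBB
.....BBB
.....BBB
.....BBB
.....BBB
.....AA.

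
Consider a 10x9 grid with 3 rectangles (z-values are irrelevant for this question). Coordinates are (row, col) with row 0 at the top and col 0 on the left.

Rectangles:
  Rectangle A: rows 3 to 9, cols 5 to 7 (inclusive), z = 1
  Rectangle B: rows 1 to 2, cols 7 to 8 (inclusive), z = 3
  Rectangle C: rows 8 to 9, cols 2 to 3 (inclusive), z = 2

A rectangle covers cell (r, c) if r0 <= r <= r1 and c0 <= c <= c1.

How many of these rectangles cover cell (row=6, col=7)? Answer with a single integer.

Answer: 1

Derivation:
Check cell (6,7):
  A: rows 3-9 cols 5-7 -> covers
  B: rows 1-2 cols 7-8 -> outside (row miss)
  C: rows 8-9 cols 2-3 -> outside (row miss)
Count covering = 1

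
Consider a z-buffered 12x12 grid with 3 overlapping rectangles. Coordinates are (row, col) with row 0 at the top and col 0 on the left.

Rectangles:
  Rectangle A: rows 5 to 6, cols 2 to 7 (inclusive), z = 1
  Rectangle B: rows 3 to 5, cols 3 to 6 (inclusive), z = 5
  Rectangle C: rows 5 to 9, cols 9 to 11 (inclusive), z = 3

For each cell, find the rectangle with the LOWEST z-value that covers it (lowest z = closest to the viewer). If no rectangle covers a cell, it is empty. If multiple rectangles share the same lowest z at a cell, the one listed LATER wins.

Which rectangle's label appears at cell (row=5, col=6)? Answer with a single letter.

Check cell (5,6):
  A: rows 5-6 cols 2-7 z=1 -> covers; best now A (z=1)
  B: rows 3-5 cols 3-6 z=5 -> covers; best now A (z=1)
  C: rows 5-9 cols 9-11 -> outside (col miss)
Winner: A at z=1

Answer: A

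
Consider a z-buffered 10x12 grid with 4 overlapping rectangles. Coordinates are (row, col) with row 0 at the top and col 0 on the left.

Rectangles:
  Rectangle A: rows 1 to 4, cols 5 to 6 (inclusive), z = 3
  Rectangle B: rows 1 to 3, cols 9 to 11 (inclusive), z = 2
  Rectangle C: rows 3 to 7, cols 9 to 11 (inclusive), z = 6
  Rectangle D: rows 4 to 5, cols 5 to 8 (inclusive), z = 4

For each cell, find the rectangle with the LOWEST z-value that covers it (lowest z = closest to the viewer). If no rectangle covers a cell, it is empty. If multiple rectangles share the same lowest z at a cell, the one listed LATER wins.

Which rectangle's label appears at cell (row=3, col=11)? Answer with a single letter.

Check cell (3,11):
  A: rows 1-4 cols 5-6 -> outside (col miss)
  B: rows 1-3 cols 9-11 z=2 -> covers; best now B (z=2)
  C: rows 3-7 cols 9-11 z=6 -> covers; best now B (z=2)
  D: rows 4-5 cols 5-8 -> outside (row miss)
Winner: B at z=2

Answer: B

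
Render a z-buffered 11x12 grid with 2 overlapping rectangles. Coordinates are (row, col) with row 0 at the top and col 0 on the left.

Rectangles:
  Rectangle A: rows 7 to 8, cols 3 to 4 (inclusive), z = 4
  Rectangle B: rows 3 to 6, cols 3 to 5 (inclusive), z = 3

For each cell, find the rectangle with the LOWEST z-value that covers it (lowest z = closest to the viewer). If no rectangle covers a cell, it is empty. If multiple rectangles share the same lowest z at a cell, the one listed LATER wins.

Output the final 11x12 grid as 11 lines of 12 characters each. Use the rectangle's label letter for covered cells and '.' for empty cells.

............
............
............
...BBB......
...BBB......
...BBB......
...BBB......
...AA.......
...AA.......
............
............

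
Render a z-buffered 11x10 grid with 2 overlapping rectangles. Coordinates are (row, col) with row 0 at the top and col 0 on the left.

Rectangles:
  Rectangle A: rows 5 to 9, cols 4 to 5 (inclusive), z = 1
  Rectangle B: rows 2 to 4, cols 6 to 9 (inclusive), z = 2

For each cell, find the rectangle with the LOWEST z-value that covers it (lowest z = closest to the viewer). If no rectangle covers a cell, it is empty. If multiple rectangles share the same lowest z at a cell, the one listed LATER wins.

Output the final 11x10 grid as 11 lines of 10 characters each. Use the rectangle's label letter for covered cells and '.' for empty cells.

..........
..........
......BBBB
......BBBB
......BBBB
....AA....
....AA....
....AA....
....AA....
....AA....
..........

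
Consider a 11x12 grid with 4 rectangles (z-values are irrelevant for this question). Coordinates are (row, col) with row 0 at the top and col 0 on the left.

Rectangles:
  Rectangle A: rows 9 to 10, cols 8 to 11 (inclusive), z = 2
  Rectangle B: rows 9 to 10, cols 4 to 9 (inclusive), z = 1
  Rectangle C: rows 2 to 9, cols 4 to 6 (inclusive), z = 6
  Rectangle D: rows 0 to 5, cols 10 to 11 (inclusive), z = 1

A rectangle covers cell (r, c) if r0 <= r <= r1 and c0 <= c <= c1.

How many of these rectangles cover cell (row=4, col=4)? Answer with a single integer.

Check cell (4,4):
  A: rows 9-10 cols 8-11 -> outside (row miss)
  B: rows 9-10 cols 4-9 -> outside (row miss)
  C: rows 2-9 cols 4-6 -> covers
  D: rows 0-5 cols 10-11 -> outside (col miss)
Count covering = 1

Answer: 1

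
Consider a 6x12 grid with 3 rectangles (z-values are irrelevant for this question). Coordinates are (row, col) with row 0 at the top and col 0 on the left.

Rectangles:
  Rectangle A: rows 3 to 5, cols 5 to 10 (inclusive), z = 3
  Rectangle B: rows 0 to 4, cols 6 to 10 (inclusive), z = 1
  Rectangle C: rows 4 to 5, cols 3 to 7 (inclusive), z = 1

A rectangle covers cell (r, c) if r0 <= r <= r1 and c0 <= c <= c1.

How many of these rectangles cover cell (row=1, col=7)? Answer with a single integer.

Answer: 1

Derivation:
Check cell (1,7):
  A: rows 3-5 cols 5-10 -> outside (row miss)
  B: rows 0-4 cols 6-10 -> covers
  C: rows 4-5 cols 3-7 -> outside (row miss)
Count covering = 1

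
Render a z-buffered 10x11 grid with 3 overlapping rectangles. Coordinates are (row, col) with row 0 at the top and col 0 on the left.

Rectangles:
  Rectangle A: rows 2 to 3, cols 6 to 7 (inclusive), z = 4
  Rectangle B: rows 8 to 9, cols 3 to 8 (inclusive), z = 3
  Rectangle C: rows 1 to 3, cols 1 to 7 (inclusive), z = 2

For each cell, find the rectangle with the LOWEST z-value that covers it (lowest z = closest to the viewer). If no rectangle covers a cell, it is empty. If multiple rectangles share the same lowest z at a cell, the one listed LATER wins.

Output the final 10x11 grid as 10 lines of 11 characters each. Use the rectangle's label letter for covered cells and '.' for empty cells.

...........
.CCCCCCC...
.CCCCCCC...
.CCCCCCC...
...........
...........
...........
...........
...BBBBBB..
...BBBBBB..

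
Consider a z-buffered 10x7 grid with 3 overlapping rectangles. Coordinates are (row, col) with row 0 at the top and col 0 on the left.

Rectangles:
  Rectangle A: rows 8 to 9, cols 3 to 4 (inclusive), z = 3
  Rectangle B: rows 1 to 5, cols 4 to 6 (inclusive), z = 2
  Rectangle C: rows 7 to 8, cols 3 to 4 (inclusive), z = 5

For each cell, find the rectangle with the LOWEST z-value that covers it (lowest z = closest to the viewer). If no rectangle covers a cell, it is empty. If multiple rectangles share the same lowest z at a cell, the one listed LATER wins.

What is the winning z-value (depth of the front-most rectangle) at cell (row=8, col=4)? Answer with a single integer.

Answer: 3

Derivation:
Check cell (8,4):
  A: rows 8-9 cols 3-4 z=3 -> covers; best now A (z=3)
  B: rows 1-5 cols 4-6 -> outside (row miss)
  C: rows 7-8 cols 3-4 z=5 -> covers; best now A (z=3)
Winner: A at z=3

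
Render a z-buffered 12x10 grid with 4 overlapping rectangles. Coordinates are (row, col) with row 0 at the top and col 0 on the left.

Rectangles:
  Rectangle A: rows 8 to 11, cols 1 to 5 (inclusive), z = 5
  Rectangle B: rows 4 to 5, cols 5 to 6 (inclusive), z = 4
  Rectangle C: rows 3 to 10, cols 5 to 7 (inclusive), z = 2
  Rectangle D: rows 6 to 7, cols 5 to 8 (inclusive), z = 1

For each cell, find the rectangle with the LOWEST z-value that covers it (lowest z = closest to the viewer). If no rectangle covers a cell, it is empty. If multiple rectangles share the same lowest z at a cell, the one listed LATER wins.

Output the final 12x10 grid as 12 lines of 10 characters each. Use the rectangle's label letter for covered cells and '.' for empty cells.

..........
..........
..........
.....CCC..
.....CCC..
.....CCC..
.....DDDD.
.....DDDD.
.AAAACCC..
.AAAACCC..
.AAAACCC..
.AAAAA....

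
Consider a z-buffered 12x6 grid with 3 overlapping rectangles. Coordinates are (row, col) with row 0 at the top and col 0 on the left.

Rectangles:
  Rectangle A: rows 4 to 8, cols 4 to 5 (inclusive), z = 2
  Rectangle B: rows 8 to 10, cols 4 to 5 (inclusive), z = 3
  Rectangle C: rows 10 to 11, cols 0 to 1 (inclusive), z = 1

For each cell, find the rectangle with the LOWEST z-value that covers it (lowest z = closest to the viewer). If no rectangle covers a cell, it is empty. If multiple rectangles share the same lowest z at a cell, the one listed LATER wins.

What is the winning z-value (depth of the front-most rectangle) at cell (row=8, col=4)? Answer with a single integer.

Answer: 2

Derivation:
Check cell (8,4):
  A: rows 4-8 cols 4-5 z=2 -> covers; best now A (z=2)
  B: rows 8-10 cols 4-5 z=3 -> covers; best now A (z=2)
  C: rows 10-11 cols 0-1 -> outside (row miss)
Winner: A at z=2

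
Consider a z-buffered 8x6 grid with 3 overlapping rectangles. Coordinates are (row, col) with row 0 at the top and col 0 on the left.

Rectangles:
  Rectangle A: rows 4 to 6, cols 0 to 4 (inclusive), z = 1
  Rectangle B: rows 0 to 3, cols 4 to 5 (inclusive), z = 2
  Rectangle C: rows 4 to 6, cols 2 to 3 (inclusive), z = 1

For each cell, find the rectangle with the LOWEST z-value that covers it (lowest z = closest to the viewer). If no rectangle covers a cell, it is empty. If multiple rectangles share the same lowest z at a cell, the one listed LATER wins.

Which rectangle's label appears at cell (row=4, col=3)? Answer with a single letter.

Answer: C

Derivation:
Check cell (4,3):
  A: rows 4-6 cols 0-4 z=1 -> covers; best now A (z=1)
  B: rows 0-3 cols 4-5 -> outside (row miss)
  C: rows 4-6 cols 2-3 z=1 -> covers; best now C (z=1)
Winner: C at z=1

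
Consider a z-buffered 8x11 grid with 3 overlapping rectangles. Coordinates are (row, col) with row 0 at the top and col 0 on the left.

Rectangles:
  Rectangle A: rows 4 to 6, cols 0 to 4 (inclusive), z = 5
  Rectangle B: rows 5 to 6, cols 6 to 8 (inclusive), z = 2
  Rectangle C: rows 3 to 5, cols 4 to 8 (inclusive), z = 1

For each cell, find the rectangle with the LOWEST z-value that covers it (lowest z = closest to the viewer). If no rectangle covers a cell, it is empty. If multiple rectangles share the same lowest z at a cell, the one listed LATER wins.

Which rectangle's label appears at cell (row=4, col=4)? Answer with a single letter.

Check cell (4,4):
  A: rows 4-6 cols 0-4 z=5 -> covers; best now A (z=5)
  B: rows 5-6 cols 6-8 -> outside (row miss)
  C: rows 3-5 cols 4-8 z=1 -> covers; best now C (z=1)
Winner: C at z=1

Answer: C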